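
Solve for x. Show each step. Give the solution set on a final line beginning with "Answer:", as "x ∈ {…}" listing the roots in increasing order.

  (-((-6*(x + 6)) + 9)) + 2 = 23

Step 1. [(-((-6*(x + 6)) + 9)) + 2 = 23] the outer +2 inverts by subtracting 2, so sub: -((-6*(x + 6)) + 9) = 21.
Step 2. [-((-6*(x + 6)) + 9) = 21] LHS negated; negate both sides ⇒ neg: (-6*(x + 6)) + 9 = -21.
Step 3. [(-6*(x + 6)) + 9 = -21] +9 is outermost — subtract 9 both sides, so sub: -6*(x + 6) = -30.
Step 4. [-6*(x + 6) = -30] -6·(inner) — divide through by -6, so div: x + 6 = 5.
Step 5. [x + 6 = 5] the outer +6 inverts by subtracting 6 ⇒ sub: x = -1.

Answer: x ∈ {-1}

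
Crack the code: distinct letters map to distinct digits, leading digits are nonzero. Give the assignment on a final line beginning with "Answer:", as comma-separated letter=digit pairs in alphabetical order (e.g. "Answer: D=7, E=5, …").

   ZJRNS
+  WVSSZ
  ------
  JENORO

Step 1. [col 1: S + Z ≡ O (mod 10)] O=9 is one option consistent with column 1 (S + Z ≡ O (mod 10), carry-in 0) — take it ⇒ O=9.
Step 2. [J] J is the leading digit of a 6-digit sum of two 5-digit numbers; the final carry is exactly 1 ⇒ J=1.
Step 3. [col 1: S + Z ≡ O (mod 10)] column 1 (S + Z ≡ O (mod 10), carry-in 0) doesn't pin Z yet; pick Z=4 and continue ⇒ Z=4.
Step 4. [col 1: S + Z ≡ O (mod 10)] in column 1 we have S+Z≡O with carry-in 0; given Z=4, O=9 and digits 1,4,9 already taken and all letters distinct, that pins S to 5, so S=5.
Step 5. [col 2: N + S ≡ R (mod 10)] no forcing yet in column 2 (carry-in 0); N=8 is free and consistent — try it. So N=8.
Step 6. [col 2: N + S ≡ R (mod 10)] column 2 reads N+S+carry(0)=R with N=8, S=5; with digits 1,4,5,8,9 already taken and all letters distinct, the only value for R is 3. So R=3.
Step 7. [col 4: J + V ≡ N (mod 10)] in column 4 we have J+V≡N with carry-in 0; given J=1, N=8 and digits 1,3,4,5,8,9 already taken and all letters distinct, that pins V to 7. So V=7.
Step 8. [col 5: Z + W ≡ E (mod 10)] several values work for W in column 5 (Z + W ≡ E (mod 10), carry-in 0); try W=6 ⇒ W=6.
Step 9. [col 5: Z + W ≡ E (mod 10)] column 5 reads Z+W+carry(0)=E with Z=4, W=6; with digits 1,3,4,5,6,7,8,9 already taken and all letters distinct, the only value for E is 0. So E=0.

Answer: E=0, J=1, N=8, O=9, R=3, S=5, V=7, W=6, Z=4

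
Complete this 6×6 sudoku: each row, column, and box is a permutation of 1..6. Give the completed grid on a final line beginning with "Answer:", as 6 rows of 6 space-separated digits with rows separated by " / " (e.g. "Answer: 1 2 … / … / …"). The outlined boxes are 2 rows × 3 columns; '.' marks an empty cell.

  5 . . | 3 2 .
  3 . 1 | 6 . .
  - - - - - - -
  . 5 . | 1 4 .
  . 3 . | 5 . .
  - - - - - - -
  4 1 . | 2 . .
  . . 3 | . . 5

Step 1. [r4c5∈{6}] nothing but 6 survives at r4c5 ⇒ r4c5=6.
Step 2. [r4c6∈{2}] r4c6's peers cover all but 2. So r4c6=2.
Step 3. [r5c6∈{3,6}] across col 6, 6 lands solely at r5c6 ⇒ r5c6=6.
Step 4. [r3c3∈{2,6}] 2 has one home in col 3: r3c3, so r3c3=2.
Step 5. [r2c6∈{4}] nothing but 4 survives at r2c6, so r2c6=4.
Step 6. [r1c3∈{4,6}] across col 3, 6 lands solely at r1c3. So r1c3=6.
Step 7. [r6c2∈{2,6}] in col 2, 6 fits only at r6c2 ⇒ r6c2=6.
Step 8. [r3c6∈{3}] r3c6 has the single candidate 3 ⇒ r3c6=3.
Step 9. [r6c5∈{1}] only 1 remains possible at r6c5 ⇒ r6c5=1.
Step 10. [r4c1∈{1}] r4c1 is down to just 1 ⇒ r4c1=1.
Step 11. [r2c2∈{2}] r2c2 is down to just 2 ⇒ r2c2=2.
Step 12. [r5c3∈{5}] r5c3 has the single candidate 5, so r5c3=5.
Step 13. [r5c5∈{3}] only 3 remains possible at r5c5, so r5c5=3.
Step 14. [r1c2∈{4}] r1c2's peers cover all but 4, so r1c2=4.
Step 15. [r2c5∈{5}] r2c5's peers cover all but 5 ⇒ r2c5=5.
Step 16. [r4c3∈{4}] r4c3's peers cover all but 4 ⇒ r4c3=4.
Step 17. [r6c1∈{2}] nothing but 2 survives at r6c1 ⇒ r6c1=2.
Step 18. [r1c6∈{1}] r1c6 is down to just 1, so r1c6=1.
Step 19. [r6c4∈{4}] only 4 remains possible at r6c4, so r6c4=4.
Step 20. [r3c1∈{6}] r3c1 has the single candidate 6 ⇒ r3c1=6.

Answer: 5 4 6 3 2 1 / 3 2 1 6 5 4 / 6 5 2 1 4 3 / 1 3 4 5 6 2 / 4 1 5 2 3 6 / 2 6 3 4 1 5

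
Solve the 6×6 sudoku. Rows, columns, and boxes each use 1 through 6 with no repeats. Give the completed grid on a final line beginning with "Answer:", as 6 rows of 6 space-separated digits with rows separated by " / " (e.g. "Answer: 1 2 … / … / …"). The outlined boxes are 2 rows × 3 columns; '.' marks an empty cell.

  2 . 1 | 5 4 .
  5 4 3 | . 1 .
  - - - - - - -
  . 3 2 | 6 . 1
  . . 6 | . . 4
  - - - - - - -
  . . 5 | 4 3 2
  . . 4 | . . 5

Step 1. [r1c2∈{6}] only 6 remains possible at r1c2. So r1c2=6.
Step 2. [r5c2∈{1}] r5c2's peers cover all but 1, so r5c2=1.
Step 3. [r4c5∈{2,5}] col 5 places 2 nowhere but r4c5, so r4c5=2.
Step 4. [r6c5∈{6}] only 6 remains possible at r6c5 ⇒ r6c5=6.
Step 5. [r4c4∈{3}] r4c4's peers cover all but 3. So r4c4=3.
Step 6. [r6c2∈{2}] nothing but 2 survives at r6c2. So r6c2=2.
Step 7. [r6c4∈{1}] only 1 remains possible at r6c4, so r6c4=1.
Step 8. [r5c1∈{6}] r5c1 is down to just 6. So r5c1=6.
Step 9. [r3c1∈{4}] only 4 remains possible at r3c1, so r3c1=4.
Step 10. [r1c6∈{3}] r1c6's peers cover all but 3 ⇒ r1c6=3.
Step 11. [r3c5∈{5}] r3c5 is down to just 5. So r3c5=5.
Step 12. [r2c4∈{2}] r2c4 is down to just 2. So r2c4=2.
Step 13. [r6c1∈{3}] r6c1 has the single candidate 3. So r6c1=3.
Step 14. [r2c6∈{6}] r2c6's peers cover all but 6, so r2c6=6.
Step 15. [r4c2∈{5}] r4c2's peers cover all but 5, so r4c2=5.
Step 16. [r4c1∈{1}] only 1 remains possible at r4c1 ⇒ r4c1=1.

Answer: 2 6 1 5 4 3 / 5 4 3 2 1 6 / 4 3 2 6 5 1 / 1 5 6 3 2 4 / 6 1 5 4 3 2 / 3 2 4 1 6 5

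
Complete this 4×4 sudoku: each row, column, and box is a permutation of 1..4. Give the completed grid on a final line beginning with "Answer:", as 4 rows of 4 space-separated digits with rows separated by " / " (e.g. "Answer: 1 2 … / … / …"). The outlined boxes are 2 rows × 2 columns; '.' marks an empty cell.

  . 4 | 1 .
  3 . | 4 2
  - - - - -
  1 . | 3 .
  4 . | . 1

Step 1. [r4c3∈{2}] only 2 remains possible at r4c3. So r4c3=2.
Step 2. [r3c2∈{2}] r3c2 is down to just 2. So r3c2=2.
Step 3. [r4c2∈{3}] nothing but 3 survives at r4c2, so r4c2=3.
Step 4. [r1c1∈{2}] r1c1 is down to just 2 ⇒ r1c1=2.
Step 5. [r1c4∈{3}] r1c4 has the single candidate 3, so r1c4=3.
Step 6. [r2c2∈{1}] nothing but 1 survives at r2c2. So r2c2=1.
Step 7. [r3c4∈{4}] only 4 remains possible at r3c4, so r3c4=4.

Answer: 2 4 1 3 / 3 1 4 2 / 1 2 3 4 / 4 3 2 1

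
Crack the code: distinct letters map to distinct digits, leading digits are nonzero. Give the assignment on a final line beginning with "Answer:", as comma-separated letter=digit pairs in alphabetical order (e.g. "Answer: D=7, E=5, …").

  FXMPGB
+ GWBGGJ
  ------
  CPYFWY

Step 1. [col 1: B + J ≡ Y (mod 10)] no forcing yet in column 1 (carry-in 0); B=7 is free and consistent — try it. So B=7.
Step 2. [col 1: B + J ≡ Y (mod 10)] several values work for J in column 1 (B + J ≡ Y (mod 10), carry-in 0); try J=3. So J=3.
Step 3. [col 1: B + J ≡ Y (mod 10)] from column 1 (B=7, J=3, carry-in 0, digits 3,7 already taken and all letters distinct): Y must equal 0 ⇒ Y=0.
Step 4. [col 2: G + G ≡ W (mod 10)] W=1 is one option consistent with column 2 (G + G ≡ W (mod 10), carry-in 1) — take it, so W=1.
Step 5. [col 2: G + G ≡ W (mod 10)] column 2 reads G+G+carry(1)=W with W=1; with digits 0,1,3,7 already taken and all letters distinct, the only value for G is 5 ⇒ G=5.
Step 6. [col 3: P + G ≡ F (mod 10)] no forcing yet in column 3 (carry-in 1); P=8 is free and consistent — try it, so P=8.
Step 7. [col 3: P + G ≡ F (mod 10)] from column 3 (P=8, G=5, carry-in 1, digits 0,1,3,5,7,8 already taken and all letters distinct): F must equal 4. So F=4.
Step 8. [col 4: M + B ≡ Y (mod 10)] column 4: given B=7, Y=0, carry-in 1, and digits 0,1,3,4,5,7,8 already taken and all letters distinct, M+B≡Y (mod 10) forces M=2, so M=2.
Step 9. [col 5: X + W ≡ P (mod 10)] column 5: given W=1, P=8, carry-in 1, and digits 0,1,2,3,4,5,7,8 already taken and all letters distinct, X+W≡P (mod 10) forces X=6 ⇒ X=6.
Step 10. [col 6: F + G ≡ C (mod 10)] from column 6 (F=4, G=5, carry-in 0, digits 0,1,2,3,4,5,6,7,8 already taken and all letters distinct): C must equal 9, so C=9.

Answer: B=7, C=9, F=4, G=5, J=3, M=2, P=8, W=1, X=6, Y=0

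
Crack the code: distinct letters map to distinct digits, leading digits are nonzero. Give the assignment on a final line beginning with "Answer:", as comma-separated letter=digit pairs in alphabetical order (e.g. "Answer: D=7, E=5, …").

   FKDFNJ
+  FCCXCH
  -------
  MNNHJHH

Step 1. [col 1: J + H ≡ H (mod 10)] in column 1 we have J+H≡H with carry-in 0; given nothing yet and all letters distinct, none taken yet, that pins J to 0, so J=0.
Step 2. [M] M is the leading digit of a 7-digit sum of two 6-digit numbers; the final carry is exactly 1 ⇒ M=1.
Step 3. [col 1: J + H ≡ H (mod 10)] column 1 (J + H ≡ H (mod 10), carry-in 0) doesn't pin H yet; pick H=3 and continue, so H=3.
Step 4. [col 2: N + C ≡ H (mod 10)] several values work for C in column 2 (N + C ≡ H (mod 10), carry-in 0); try C=8. So C=8.
Step 5. [col 2: N + C ≡ H (mod 10)] from column 2 (C=8, H=3, carry-in 0, digits 0,1,3,8 already taken and all letters distinct): N must equal 5, so N=5.
Step 6. [col 3: F + X ≡ J (mod 10)] no forcing yet in column 3 (carry-in 1); X=2 is free and consistent — try it ⇒ X=2.
Step 7. [col 3: F + X ≡ J (mod 10)] in column 3 we have F+X≡J with carry-in 1; given X=2, J=0 and digits 0,1,2,3,5,8 already taken and all letters distinct, that pins F to 7 ⇒ F=7.
Step 8. [col 4: D + C ≡ H (mod 10)] column 4 reads D+C+carry(1)=H with C=8, H=3; with digits 0,1,2,3,5,7,8 already taken and all letters distinct, the only value for D is 4, so D=4.
Step 9. [col 5: K + C ≡ N (mod 10)] column 5 reads K+C+carry(1)=N with C=8, N=5; with digits 0,1,2,3,4,5,7,8 already taken and all letters distinct, the only value for K is 6, so K=6.

Answer: C=8, D=4, F=7, H=3, J=0, K=6, M=1, N=5, X=2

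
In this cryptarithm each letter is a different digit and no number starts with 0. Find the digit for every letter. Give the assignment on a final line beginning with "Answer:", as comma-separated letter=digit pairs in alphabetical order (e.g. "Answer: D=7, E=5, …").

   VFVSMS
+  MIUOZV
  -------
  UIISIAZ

Step 1. [col 1: S + V ≡ Z (mod 10)] no forcing yet in column 1 (carry-in 0); Z=8 is free and consistent — try it, so Z=8.
Step 2. [col 1: S + V ≡ Z (mod 10)] S=5 is one option consistent with column 1 (S + V ≡ Z (mod 10), carry-in 0) — take it ⇒ S=5.
Step 3. [col 1: S + V ≡ Z (mod 10)] column 1 reads S+V+carry(0)=Z with S=5, Z=8; with digits 5,8 already taken and all letters distinct, the only value for V is 3 ⇒ V=3.
Step 4. [col 2: M + Z ≡ A (mod 10)] column 2 (M + Z ≡ A (mod 10), carry-in 0) doesn't pin M yet; pick M=9 and continue ⇒ M=9.
Step 5. [U] adding two 6-digit numbers gives at most 6+1 digits, and here it does — U is that final carry and must be 1 ⇒ U=1.
Step 6. [col 2: M + Z ≡ A (mod 10)] column 2 reads M+Z+carry(0)=A with M=9, Z=8; with digits 1,3,5,8,9 already taken and all letters distinct, the only value for A is 7, so A=7.
Step 7. [col 3: S + O ≡ I (mod 10)] column 3 (S + O ≡ I (mod 10), carry-in 1) doesn't pin O yet; pick O=6 and continue, so O=6.
Step 8. [col 3: S + O ≡ I (mod 10)] in column 3 we have S+O≡I with carry-in 1; given S=5, O=6 and digits 1,3,5,6,7,8,9 already taken and all letters distinct, that pins I to 2. So I=2.
Step 9. [col 5: F + I ≡ I (mod 10)] from column 5 (I=2, carry-in 0, digits 1,2,3,5,6,7,8,9 already taken and all letters distinct): F must equal 0 ⇒ F=0.

Answer: A=7, F=0, I=2, M=9, O=6, S=5, U=1, V=3, Z=8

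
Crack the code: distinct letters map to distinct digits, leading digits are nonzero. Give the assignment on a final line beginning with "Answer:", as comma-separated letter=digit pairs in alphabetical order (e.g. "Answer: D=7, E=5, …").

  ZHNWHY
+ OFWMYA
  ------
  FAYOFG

Step 1. [col 1: Y + A ≡ G (mod 10)] several values work for A in column 1 (Y + A ≡ G (mod 10), carry-in 0); try A=9 ⇒ A=9.
Step 2. [col 1: Y + A ≡ G (mod 10)] column 1 (Y + A ≡ G (mod 10), carry-in 0) doesn't pin Y yet; pick Y=8 and continue. So Y=8.
Step 3. [col 1: Y + A ≡ G (mod 10)] from column 1 (Y=8, A=9, carry-in 0, digits 8,9 already taken and all letters distinct): G must equal 7 ⇒ G=7.
Step 4. [col 2: H + Y ≡ F (mod 10)] column 2 (H + Y ≡ F (mod 10), carry-in 1) doesn't pin F yet; pick F=4 and continue, so F=4.
Step 5. [col 2: H + Y ≡ F (mod 10)] in column 2 we have H+Y≡F with carry-in 1; given Y=8, F=4 and digits 4,7,8,9 already taken and all letters distinct, that pins H to 5, so H=5.
Step 6. [col 3: W + M ≡ O (mod 10)] no forcing yet in column 3 (carry-in 1); O=3 is free and consistent — try it ⇒ O=3.
Step 7. [col 3: W + M ≡ O (mod 10)] several values work for M in column 3 (W + M ≡ O (mod 10), carry-in 1); try M=0, so M=0.
Step 8. [col 3: W + M ≡ O (mod 10)] from column 3 (M=0, O=3, carry-in 1, digits 0,3,4,5,7,8,9 already taken and all letters distinct): W must equal 2, so W=2.
Step 9. [col 4: N + W ≡ Y (mod 10)] column 4: given W=2, Y=8, carry-in 0, and digits 0,2,3,4,5,7,8,9 already taken and all letters distinct, N+W≡Y (mod 10) forces N=6, so N=6.
Step 10. [col 6: Z + O ≡ F (mod 10)] column 6 reads Z+O+carry(0)=F with O=3, F=4; with digits 0,2,3,4,5,6,7,8,9 already taken and all letters distinct, the only value for Z is 1 ⇒ Z=1.

Answer: A=9, F=4, G=7, H=5, M=0, N=6, O=3, W=2, Y=8, Z=1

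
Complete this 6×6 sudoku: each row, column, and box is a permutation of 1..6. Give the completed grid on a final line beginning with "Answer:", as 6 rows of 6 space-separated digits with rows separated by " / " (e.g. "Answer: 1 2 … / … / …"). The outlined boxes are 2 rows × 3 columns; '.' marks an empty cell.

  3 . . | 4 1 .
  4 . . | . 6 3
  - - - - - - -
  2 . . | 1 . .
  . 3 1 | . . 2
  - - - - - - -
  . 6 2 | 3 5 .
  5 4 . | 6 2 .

Step 1. [r2c3∈{5}] r2c3 is down to just 5 ⇒ r2c3=5.
Step 2. [r3c6∈{4,5,6}] r3c6 is the only open cell in col 6 admitting 6. So r3c6=6.
Step 3. [r4c5∈{4}] only 4 remains possible at r4c5 ⇒ r4c5=4.
Step 4. [r6c6∈{1}] r6c6 is down to just 1. So r6c6=1.
Step 5. [r2c4∈{2}] r2c4's peers cover all but 2. So r2c4=2.
Step 6. [r2c2∈{1}] nothing but 1 survives at r2c2, so r2c2=1.
Step 7. [r4c1∈{6}] r4c1 is down to just 6, so r4c1=6.
Step 8. [r5c1∈{1}] r5c1's peers cover all but 1, so r5c1=1.
Step 9. [r1c6∈{5}] r1c6 is down to just 5, so r1c6=5.
Step 10. [r5c6∈{4}] r5c6 has the single candidate 4. So r5c6=4.
Step 11. [r1c2∈{2}] r1c2 has the single candidate 2 ⇒ r1c2=2.
Step 12. [r1c3∈{6}] nothing but 6 survives at r1c3, so r1c3=6.
Step 13. [r3c2∈{5}] r3c2 has the single candidate 5, so r3c2=5.
Step 14. [r4c4∈{5}] r4c4's peers cover all but 5. So r4c4=5.
Step 15. [r3c5∈{3}] r3c5 is down to just 3 ⇒ r3c5=3.
Step 16. [r6c3∈{3}] r6c3 is down to just 3 ⇒ r6c3=3.
Step 17. [r3c3∈{4}] r3c3 has the single candidate 4. So r3c3=4.

Answer: 3 2 6 4 1 5 / 4 1 5 2 6 3 / 2 5 4 1 3 6 / 6 3 1 5 4 2 / 1 6 2 3 5 4 / 5 4 3 6 2 1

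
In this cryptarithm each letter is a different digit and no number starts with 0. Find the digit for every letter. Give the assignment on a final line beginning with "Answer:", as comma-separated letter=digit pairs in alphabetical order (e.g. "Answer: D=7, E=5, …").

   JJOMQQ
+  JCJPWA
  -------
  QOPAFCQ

Step 1. [col 1: Q + A ≡ Q (mod 10)] from column 1 (nothing yet, carry-in 0, all letters distinct, none taken yet): A must equal 0 ⇒ A=0.
Step 2. [col 1: Q + A ≡ Q (mod 10)] Q=1 is one option consistent with column 1 (Q + A ≡ Q (mod 10), carry-in 0) — take it. So Q=1.
Step 3. [col 2: Q + W ≡ C (mod 10)] several values work for W in column 2 (Q + W ≡ C (mod 10), carry-in 0); try W=7, so W=7.
Step 4. [col 2: Q + W ≡ C (mod 10)] from column 2 (Q=1, W=7, carry-in 0, digits 0,1,7 already taken and all letters distinct): C must equal 8 ⇒ C=8.
Step 5. [col 3: M + P ≡ F (mod 10)] column 3 (M + P ≡ F (mod 10), carry-in 0) doesn't pin P yet; pick P=5 and continue. So P=5.
Step 6. [col 3: M + P ≡ F (mod 10)] column 3 (M + P ≡ F (mod 10), carry-in 0) doesn't pin F yet; pick F=4 and continue. So F=4.
Step 7. [col 3: M + P ≡ F (mod 10)] in column 3 we have M+P≡F with carry-in 0; given P=5, F=4 and digits 0,1,4,5,7,8 already taken and all letters distinct, that pins M to 9. So M=9.
Step 8. [col 4: O + J ≡ A (mod 10)] column 4 (O + J ≡ A (mod 10), carry-in 1) doesn't pin J yet; pick J=6 and continue, so J=6.
Step 9. [col 4: O + J ≡ A (mod 10)] in column 4 we have O+J≡A with carry-in 1; given J=6, A=0 and digits 0,1,4,5,6,7,8,9 already taken and all letters distinct, that pins O to 3, so O=3.

Answer: A=0, C=8, F=4, J=6, M=9, O=3, P=5, Q=1, W=7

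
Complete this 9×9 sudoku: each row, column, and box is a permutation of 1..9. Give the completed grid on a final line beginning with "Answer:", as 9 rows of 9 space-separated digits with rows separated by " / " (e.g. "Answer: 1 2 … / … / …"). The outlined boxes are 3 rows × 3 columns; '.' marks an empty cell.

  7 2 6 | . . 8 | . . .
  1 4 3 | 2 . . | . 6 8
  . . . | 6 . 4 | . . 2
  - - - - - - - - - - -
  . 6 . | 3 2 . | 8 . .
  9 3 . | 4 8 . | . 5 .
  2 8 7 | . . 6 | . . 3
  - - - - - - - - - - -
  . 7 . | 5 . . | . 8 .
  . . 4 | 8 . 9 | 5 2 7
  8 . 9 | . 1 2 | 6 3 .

Step 1. [r6c5∈{5,9}] 5 has one home in row 6: r6c5, so r6c5=5.
Step 2. [r5c3∈{1}] r5c3's peers cover all but 1. So r5c3=1.
Step 3. [r1c4∈{1,9}] box 2 places 1 nowhere but r1c4 ⇒ r1c4=1.
Step 4. [r7c5∈{3,4,6}] across col 5, 4 lands solely at r7c5, so r7c5=4.
Step 5. [r3c2∈{5,9}] across col 2, 9 lands solely at r3c2, so r3c2=9.
Step 6. [r4c6∈{1,7}] across col 6, 1 lands solely at r4c6 ⇒ r4c6=1.
Step 7. [r4c8∈{4,7,9}] r4c8 is the only open cell in row 4 admitting 7. So r4c8=7.
Step 8. [r4c9∈{4,9}] 9 has one home in row 4: r4c9 ⇒ r4c9=9.
Step 9. [r1c8∈{4,9}] across col 8, 9 lands solely at r1c8 ⇒ r1c8=9.
Step 10. [r1c5∈{3}] r1c5 has the single candidate 3, so r1c5=3.
Step 11. [r3c5∈{7}] r3c5 has the single candidate 7 ⇒ r3c5=7.
Step 12. [r4c3∈{5}] only 5 remains possible at r4c3. So r4c3=5.
Step 13. [r1c7∈{4}] nothing but 4 survives at r1c7 ⇒ r1c7=4.
Step 14. [r6c7∈{1}] r6c7 is down to just 1 ⇒ r6c7=1.
Step 15. [r7c1∈{3,6}] r7c1 is the only open cell in row 7 admitting 6. So r7c1=6.
Step 16. [r6c8∈{4}] r6c8 has the single candidate 4. So r6c8=4.
Step 17. [r2c6∈{5}] r2c6's peers cover all but 5 ⇒ r2c6=5.
Step 18. [r3c7∈{3}] r3c7's peers cover all but 3 ⇒ r3c7=3.
Step 19. [r9c9∈{4}] only 4 remains possible at r9c9, so r9c9=4.
Step 20. [r6c4∈{9}] nothing but 9 survives at r6c4 ⇒ r6c4=9.
Step 21. [r1c9∈{5}] r1c9 is down to just 5, so r1c9=5.
Step 22. [r5c7∈{2}] r5c7 has the single candidate 2. So r5c7=2.
Step 23. [r3c1∈{5}] r3c1 has the single candidate 5 ⇒ r3c1=5.
Step 24. [r8c2∈{1}] r8c2 has the single candidate 1. So r8c2=1.
Step 25. [r5c9∈{6}] r5c9 is down to just 6, so r5c9=6.
Step 26. [r4c1∈{4}] r4c1 has the single candidate 4 ⇒ r4c1=4.
Step 27. [r3c8∈{1}] r3c8 is down to just 1 ⇒ r3c8=1.
Step 28. [r9c4∈{7}] r9c4 is down to just 7. So r9c4=7.
Step 29. [r2c5∈{9}] r2c5 is down to just 9, so r2c5=9.
Step 30. [r7c7∈{9}] r7c7 has the single candidate 9 ⇒ r7c7=9.
Step 31. [r3c3∈{8}] r3c3 is down to just 8. So r3c3=8.
Step 32. [r2c7∈{7}] r2c7's peers cover all but 7. So r2c7=7.
Step 33. [r5c6∈{7}] r5c6's peers cover all but 7 ⇒ r5c6=7.
Step 34. [r8c5∈{6}] r8c5 is down to just 6 ⇒ r8c5=6.
Step 35. [r9c2∈{5}] r9c2 has the single candidate 5. So r9c2=5.
Step 36. [r8c1∈{3}] r8c1 is down to just 3 ⇒ r8c1=3.
Step 37. [r7c9∈{1}] r7c9 is down to just 1, so r7c9=1.
Step 38. [r7c6∈{3}] r7c6 has the single candidate 3, so r7c6=3.
Step 39. [r7c3∈{2}] r7c3's peers cover all but 2, so r7c3=2.

Answer: 7 2 6 1 3 8 4 9 5 / 1 4 3 2 9 5 7 6 8 / 5 9 8 6 7 4 3 1 2 / 4 6 5 3 2 1 8 7 9 / 9 3 1 4 8 7 2 5 6 / 2 8 7 9 5 6 1 4 3 / 6 7 2 5 4 3 9 8 1 / 3 1 4 8 6 9 5 2 7 / 8 5 9 7 1 2 6 3 4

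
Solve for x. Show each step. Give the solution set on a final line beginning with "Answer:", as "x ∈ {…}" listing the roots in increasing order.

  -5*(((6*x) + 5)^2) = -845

Step 1. [-5*(((6*x) + 5)^2) = -845] -5 out front; divide by -5. So div: ((6*x) + 5)^2 = 169.
Step 2. [((6*x) + 5)^2 = 169] 169 ≥ 0, LHS is (·)² — take ±√. So sqrt: (6*x) + 5 = 13 or -13.
Step 3. [(6*x) + 5 = 13 or -13] 5 comes off first (subtract 5). So sub: 6*x = 8 or -18.
Step 4. [6*x = 8 or -18] LHS = 6·(…); ÷6 both sides, so div: x = 4/3 or -3.

Answer: x ∈ {-3, 4/3}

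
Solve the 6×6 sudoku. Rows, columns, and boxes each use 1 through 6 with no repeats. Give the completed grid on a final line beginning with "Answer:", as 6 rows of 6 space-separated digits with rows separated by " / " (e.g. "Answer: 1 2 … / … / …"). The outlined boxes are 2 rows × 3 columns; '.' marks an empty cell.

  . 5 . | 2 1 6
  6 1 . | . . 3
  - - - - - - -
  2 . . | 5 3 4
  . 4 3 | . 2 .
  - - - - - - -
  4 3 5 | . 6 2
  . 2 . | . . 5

Step 1. [r6c1∈{1}] r6c1 is down to just 1, so r6c1=1.
Step 2. [r2c4∈{4}] r2c4 is down to just 4, so r2c4=4.
Step 3. [r3c3∈{1,6}] in row 3, 1 fits only at r3c3. So r3c3=1.
Step 4. [r4c4∈{1,6}] r4c4 is the only open cell in row 4 admitting 6. So r4c4=6.
Step 5. [r4c6∈{1}] only 1 remains possible at r4c6 ⇒ r4c6=1.
Step 6. [r6c3∈{6}] only 6 remains possible at r6c3 ⇒ r6c3=6.
Step 7. [r1c3∈{4}] r1c3's peers cover all but 4, so r1c3=4.
Step 8. [r2c3∈{2}] r2c3 is down to just 2. So r2c3=2.
Step 9. [r1c1∈{3}] r1c1 is down to just 3. So r1c1=3.
Step 10. [r4c1∈{5}] r4c1 has the single candidate 5, so r4c1=5.
Step 11. [r6c5∈{4}] nothing but 4 survives at r6c5. So r6c5=4.
Step 12. [r2c5∈{5}] only 5 remains possible at r2c5, so r2c5=5.
Step 13. [r3c2∈{6}] only 6 remains possible at r3c2, so r3c2=6.
Step 14. [r6c4∈{3}] r6c4's peers cover all but 3 ⇒ r6c4=3.
Step 15. [r5c4∈{1}] r5c4 is down to just 1 ⇒ r5c4=1.

Answer: 3 5 4 2 1 6 / 6 1 2 4 5 3 / 2 6 1 5 3 4 / 5 4 3 6 2 1 / 4 3 5 1 6 2 / 1 2 6 3 4 5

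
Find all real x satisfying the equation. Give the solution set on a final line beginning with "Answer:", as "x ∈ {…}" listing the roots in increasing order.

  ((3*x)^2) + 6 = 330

Step 1. [((3*x)^2) + 6 = 330] subtract 6: x sits inside (… + 6) ⇒ sub: (3*x)^2 = 324.
Step 2. [(3*x)^2 = 324] 324 ≥ 0, LHS is (·)² — take ±√, so sqrt: 3*x = 18 or -18.
Step 3. [3*x = 18 or -18] divide by the outer 3 ⇒ div: x = 6 or -6.

Answer: x ∈ {-6, 6}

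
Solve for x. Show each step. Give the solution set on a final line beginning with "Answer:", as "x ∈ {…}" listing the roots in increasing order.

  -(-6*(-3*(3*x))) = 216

Step 1. [-(-6*(-3*(3*x))) = 216] flip signs both sides. So neg: -6*(-3*(3*x)) = -216.
Step 2. [-6*(-3*(3*x)) = -216] leading coefficient -6: divide by -6, so div: -3*(3*x) = 36.
Step 3. [-3*(3*x) = 36] -3 out front; divide by -3. So div: 3*x = -12.
Step 4. [3*x = -12] LHS = 3·(…); ÷3 both sides ⇒ div: x = -4.

Answer: x ∈ {-4}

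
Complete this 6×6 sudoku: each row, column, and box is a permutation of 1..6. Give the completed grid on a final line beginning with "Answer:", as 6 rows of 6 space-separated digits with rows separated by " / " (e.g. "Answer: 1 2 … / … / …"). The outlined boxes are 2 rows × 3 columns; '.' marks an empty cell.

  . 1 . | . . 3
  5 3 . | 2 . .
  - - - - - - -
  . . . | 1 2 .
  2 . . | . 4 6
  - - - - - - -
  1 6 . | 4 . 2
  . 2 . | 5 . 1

Step 1. [r1c4∈{6}] r1c4 has the single candidate 6. So r1c4=6.
Step 2. [r1c1∈{4}] only 4 remains possible at r1c1, so r1c1=4.
Step 3. [r6c1∈{3}] only 3 remains possible at r6c1 ⇒ r6c1=3.
Step 4. [r3c3∈{3,4,5,6}] in row 3, 3 fits only at r3c3, so r3c3=3.
Step 5. [r4c2∈{5}] r4c2's peers cover all but 5. So r4c2=5.
Step 6. [r2c6∈{4}] r2c6 is down to just 4, so r2c6=4.
Step 7. [r6c3∈{4}] nothing but 4 survives at r6c3. So r6c3=4.
Step 8. [r3c6∈{5}] only 5 remains possible at r3c6. So r3c6=5.
Step 9. [r1c5∈{5}] r1c5 has the single candidate 5 ⇒ r1c5=5.
Step 10. [r6c5∈{6}] only 6 remains possible at r6c5. So r6c5=6.
Step 11. [r2c5∈{1}] r2c5 has the single candidate 1, so r2c5=1.
Step 12. [r5c3∈{5}] r5c3 has the single candidate 5. So r5c3=5.
Step 13. [r3c1∈{6}] r3c1 is down to just 6, so r3c1=6.
Step 14. [r4c3∈{1}] r4c3's peers cover all but 1 ⇒ r4c3=1.
Step 15. [r4c4∈{3}] r4c4 has the single candidate 3, so r4c4=3.
Step 16. [r5c5∈{3}] r5c5 has the single candidate 3. So r5c5=3.
Step 17. [r2c3∈{6}] nothing but 6 survives at r2c3. So r2c3=6.
Step 18. [r3c2∈{4}] r3c2's peers cover all but 4, so r3c2=4.
Step 19. [r1c3∈{2}] r1c3's peers cover all but 2 ⇒ r1c3=2.

Answer: 4 1 2 6 5 3 / 5 3 6 2 1 4 / 6 4 3 1 2 5 / 2 5 1 3 4 6 / 1 6 5 4 3 2 / 3 2 4 5 6 1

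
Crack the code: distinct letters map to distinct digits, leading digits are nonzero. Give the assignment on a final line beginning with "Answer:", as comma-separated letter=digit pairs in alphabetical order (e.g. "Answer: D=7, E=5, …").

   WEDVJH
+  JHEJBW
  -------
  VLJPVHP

Step 1. [V] V is the leading digit of a 7-digit sum of two 6-digit numbers; the final carry is exactly 1, so V=1.
Step 2. [col 1: H + W ≡ P (mod 10)] no forcing yet in column 1 (carry-in 0); W=6 is free and consistent — try it. So W=6.
Step 3. [col 1: H + W ≡ P (mod 10)] column 1 (H + W ≡ P (mod 10), carry-in 0) doesn't pin P yet; pick P=8 and continue ⇒ P=8.
Step 4. [col 1: H + W ≡ P (mod 10)] column 1 reads H+W+carry(0)=P with W=6, P=8; with digits 1,6,8 already taken and all letters distinct, the only value for H is 2 ⇒ H=2.
Step 5. [col 2: J + B ≡ H (mod 10)] several values work for J in column 2 (J + B ≡ H (mod 10), carry-in 0); try J=9. So J=9.
Step 6. [col 2: J + B ≡ H (mod 10)] in column 2 we have J+B≡H with carry-in 0; given J=9, H=2 and digits 1,2,6,8,9 already taken and all letters distinct, that pins B to 3. So B=3.
Step 7. [col 4: D + E ≡ P (mod 10)] no forcing yet in column 4 (carry-in 1); D=0 is free and consistent — try it ⇒ D=0.
Step 8. [col 4: D + E ≡ P (mod 10)] in column 4 we have D+E≡P with carry-in 1; given D=0, P=8 and digits 0,1,2,3,6,8,9 already taken and all letters distinct, that pins E to 7. So E=7.
Step 9. [col 6: W + J ≡ L (mod 10)] column 6 reads W+J+carry(0)=L with W=6, J=9; with digits 0,1,2,3,6,7,8,9 already taken and all letters distinct, the only value for L is 5. So L=5.

Answer: B=3, D=0, E=7, H=2, J=9, L=5, P=8, V=1, W=6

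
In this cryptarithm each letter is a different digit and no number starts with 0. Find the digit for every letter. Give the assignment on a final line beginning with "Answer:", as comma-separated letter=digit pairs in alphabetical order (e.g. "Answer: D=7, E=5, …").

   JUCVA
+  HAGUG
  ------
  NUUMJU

Step 1. [col 1: A + G ≡ U (mod 10)] several values work for A in column 1 (A + G ≡ U (mod 10), carry-in 0); try A=9, so A=9.
Step 2. [col 1: A + G ≡ U (mod 10)] column 1 (A + G ≡ U (mod 10), carry-in 0) doesn't pin U yet; pick U=4 and continue, so U=4.
Step 3. [col 1: A + G ≡ U (mod 10)] column 1: given A=9, U=4, carry-in 0, and digits 4,9 already taken and all letters distinct, A+G≡U (mod 10) forces G=5. So G=5.
Step 4. [N] adding two 5-digit numbers gives at most 5+1 digits, and here it does — N is that final carry and must be 1. So N=1.
Step 5. [col 2: V + U ≡ J (mod 10)] V=2 is one option consistent with column 2 (V + U ≡ J (mod 10), carry-in 1) — take it. So V=2.
Step 6. [col 2: V + U ≡ J (mod 10)] from column 2 (V=2, U=4, carry-in 1, digits 1,2,4,5,9 already taken and all letters distinct): J must equal 7, so J=7.
Step 7. [col 3: C + G ≡ M (mod 10)] C=8 is one option consistent with column 3 (C + G ≡ M (mod 10), carry-in 0) — take it. So C=8.
Step 8. [col 3: C + G ≡ M (mod 10)] in column 3 we have C+G≡M with carry-in 0; given C=8, G=5 and digits 1,2,4,5,7,8,9 already taken and all letters distinct, that pins M to 3. So M=3.
Step 9. [col 5: J + H ≡ U (mod 10)] in column 5 we have J+H≡U with carry-in 1; given J=7, U=4 and digits 1,2,3,4,5,7,8,9 already taken and all letters distinct, that pins H to 6, so H=6.

Answer: A=9, C=8, G=5, H=6, J=7, M=3, N=1, U=4, V=2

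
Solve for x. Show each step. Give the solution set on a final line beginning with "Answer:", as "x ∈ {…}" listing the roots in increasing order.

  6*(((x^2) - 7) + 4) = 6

Step 1. [6*(((x^2) - 7) + 4) = 6] divide by the outer 6 ⇒ div: ((x^2) - 7) + 4 = 1.
Step 2. [((x^2) - 7) + 4 = 1] peel the +4: subtract 4 from each side. So sub: (x^2) - 7 = -3.
Step 3. [(x^2) - 7 = -3] add 7: x sits inside (… - 7) ⇒ sub: x^2 = 4.
Step 4. [x^2 = 4] √ both sides: 4 ≥ 0 gives two branches, so sqrt: x = 2 or -2.

Answer: x ∈ {-2, 2}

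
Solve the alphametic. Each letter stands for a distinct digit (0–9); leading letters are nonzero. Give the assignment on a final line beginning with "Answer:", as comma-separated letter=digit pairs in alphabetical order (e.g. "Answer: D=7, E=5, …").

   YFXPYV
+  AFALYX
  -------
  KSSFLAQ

Step 1. [col 1: V + X ≡ Q (mod 10)] column 1 (V + X ≡ Q (mod 10), carry-in 0) doesn't pin X yet; pick X=4 and continue. So X=4.
Step 2. [col 1: V + X ≡ Q (mod 10)] column 1 (V + X ≡ Q (mod 10), carry-in 0) doesn't pin Q yet; pick Q=0 and continue. So Q=0.
Step 3. [K] the sum has 7 digits but both addends have 6; that extra leading digit K is the final carry, namely 1 ⇒ K=1.
Step 4. [col 1: V + X ≡ Q (mod 10)] in column 1 we have V+X≡Q with carry-in 0; given X=4, Q=0 and digits 0,1,4 already taken and all letters distinct, that pins V to 6 ⇒ V=6.
Step 5. [col 2: Y + Y ≡ A (mod 10)] no forcing yet in column 2 (carry-in 1); Y=8 is free and consistent — try it. So Y=8.
Step 6. [col 2: Y + Y ≡ A (mod 10)] from column 2 (Y=8, carry-in 1, digits 0,1,4,6,8 already taken and all letters distinct): A must equal 7 ⇒ A=7.
Step 7. [col 3: P + L ≡ L (mod 10)] from column 3 (nothing yet, carry-in 1, digits 0,1,4,6,7,8 already taken and all letters distinct): P must equal 9 ⇒ P=9.
Step 8. [col 3: P + L ≡ L (mod 10)] L=3 is one option consistent with column 3 (P + L ≡ L (mod 10), carry-in 1) — take it. So L=3.
Step 9. [col 4: X + A ≡ F (mod 10)] column 4: given X=4, A=7, carry-in 1, and digits 0,1,3,4,6,7,8,9 already taken and all letters distinct, X+A≡F (mod 10) forces F=2, so F=2.
Step 10. [col 5: F + F ≡ S (mod 10)] from column 5 (F=2, carry-in 1, digits 0,1,2,3,4,6,7,8,9 already taken and all letters distinct): S must equal 5 ⇒ S=5.

Answer: A=7, F=2, K=1, L=3, P=9, Q=0, S=5, V=6, X=4, Y=8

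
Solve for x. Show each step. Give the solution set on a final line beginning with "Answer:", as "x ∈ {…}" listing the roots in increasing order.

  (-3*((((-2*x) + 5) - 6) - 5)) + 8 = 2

Step 1. [(-3*((((-2*x) + 5) - 6) - 5)) + 8 = 2] the outer +8 inverts by subtracting 8, so sub: -3*((((-2*x) + 5) - 6) - 5) = -6.
Step 2. [-3*((((-2*x) + 5) - 6) - 5) = -6] -3 out front; divide by -3 ⇒ div: (((-2*x) + 5) - 6) - 5 = 2.
Step 3. [(((-2*x) + 5) - 6) - 5 = 2] add 5: x sits inside (… - 5), so sub: ((-2*x) + 5) - 6 = 7.
Step 4. [((-2*x) + 5) - 6 = 7] 6 comes off first (add 6) ⇒ sub: (-2*x) + 5 = 13.
Step 5. [(-2*x) + 5 = 13] +5 is outermost — subtract 5 both sides ⇒ sub: -2*x = 8.
Step 6. [-2*x = 8] -2 out front; divide by -2, so div: x = -4.

Answer: x ∈ {-4}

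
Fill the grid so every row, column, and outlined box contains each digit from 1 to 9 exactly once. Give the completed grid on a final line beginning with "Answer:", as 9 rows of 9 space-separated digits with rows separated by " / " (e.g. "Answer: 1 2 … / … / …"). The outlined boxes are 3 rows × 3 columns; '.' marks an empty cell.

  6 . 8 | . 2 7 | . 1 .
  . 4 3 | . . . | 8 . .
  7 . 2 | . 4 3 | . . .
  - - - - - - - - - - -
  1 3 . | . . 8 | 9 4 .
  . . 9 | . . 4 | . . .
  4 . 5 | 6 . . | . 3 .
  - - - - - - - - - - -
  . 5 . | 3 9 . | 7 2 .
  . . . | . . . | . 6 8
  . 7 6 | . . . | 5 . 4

Step 1. [r4c9∈{2,5,6,7}] row 4 places 6 nowhere but r4c9 ⇒ r4c9=6.
Step 2. [r4c4∈{2,5,7}] r4c4 is the only open cell in row 4 admitting 2. So r4c4=2.
Step 3. [r2c1∈{5,9}] in col 1, 5 fits only at r2c1. So r2c1=5.
Step 4. [r7c9∈{1}] r7c9 has the single candidate 1, so r7c9=1.
Step 5. [r8c3∈{1,4}] 1 has one home in col 3: r8c3, so r8c3=1.
Step 6. [r1c2∈{9}] nothing but 9 survives at r1c2. So r1c2=9.
Step 7. [r8c2∈{2}] only 2 remains possible at r8c2. So r8c2=2.
Step 8. [r5c8∈{5,7,8}] across col 8, 8 lands solely at r5c8. So r5c8=8.
Step 9. [r5c9∈{2,5,7}] r5c9 is the only open cell in box 6 admitting 5, so r5c9=5.
Step 10. [r3c4∈{1,5,8,9}] r3c4 is the only open cell in row 3 admitting 8 ⇒ r3c4=8.
Step 11. [r9c4∈{1}] nothing but 1 survives at r9c4. So r9c4=1.
Step 12. [r5c4∈{7}] only 7 remains possible at r5c4. So r5c4=7.
Step 13. [r6c5∈{1}] nothing but 1 survives at r6c5, so r6c5=1.
Step 14. [r9c1∈{3,8,9}] r9c1 is the only open cell in row 9 admitting 3 ⇒ r9c1=3.
Step 15. [r3c9∈{9}] r3c9 has the single candidate 9 ⇒ r3c9=9.
Step 16. [r2c6∈{1,6,9}] across row 2, 1 lands solely at r2c6 ⇒ r2c6=1.
Step 17. [r8c6∈{5}] r8c6 is down to just 5 ⇒ r8c6=5.
Step 18. [r2c9∈{2,7}] row 2 places 2 nowhere but r2c9. So r2c9=2.
Step 19. [r1c7∈{3,4}] 4 has one home in row 1: r1c7 ⇒ r1c7=4.
Step 20. [r5c7∈{1,2}] row 5 places 1 nowhere but r5c7. So r5c7=1.
Step 21. [r6c2∈{8}] r6c2 is down to just 8. So r6c2=8.
Step 22. [r6c7∈{2}] r6c7's peers cover all but 2. So r6c7=2.
Step 23. [r8c4∈{4}] only 4 remains possible at r8c4, so r8c4=4.
Step 24. [r3c8∈{5}] r3c8's peers cover all but 5, so r3c8=5.
Step 25. [r5c2∈{6}] nothing but 6 survives at r5c2 ⇒ r5c2=6.
Step 26. [r8c5∈{7}] r8c5 has the single candidate 7 ⇒ r8c5=7.
Step 27. [r7c1∈{8}] r7c1's peers cover all but 8 ⇒ r7c1=8.
Step 28. [r3c7∈{6}] r3c7 is down to just 6. So r3c7=6.
Step 29. [r8c1∈{9}] only 9 remains possible at r8c1, so r8c1=9.
Step 30. [r2c8∈{7}] r2c8's peers cover all but 7. So r2c8=7.
Step 31. [r4c3∈{7}] only 7 remains possible at r4c3, so r4c3=7.
Step 32. [r6c9∈{7}] r6c9 has the single candidate 7. So r6c9=7.
Step 33. [r9c5∈{8}] r9c5 has the single candidate 8 ⇒ r9c5=8.
Step 34. [r1c4∈{5}] r1c4's peers cover all but 5 ⇒ r1c4=5.
Step 35. [r1c9∈{3}] only 3 remains possible at r1c9, so r1c9=3.
Step 36. [r8c7∈{3}] r8c7 is down to just 3. So r8c7=3.
Step 37. [r3c2∈{1}] only 1 remains possible at r3c2, so r3c2=1.
Step 38. [r2c5∈{6}] r2c5 is down to just 6. So r2c5=6.
Step 39. [r2c4∈{9}] r2c4 has the single candidate 9 ⇒ r2c4=9.
Step 40. [r5c5∈{3}] r5c5's peers cover all but 3, so r5c5=3.
Step 41. [r7c3∈{4}] nothing but 4 survives at r7c3 ⇒ r7c3=4.
Step 42. [r9c8∈{9}] r9c8 has the single candidate 9 ⇒ r9c8=9.
Step 43. [r6c6∈{9}] r6c6 is down to just 9. So r6c6=9.
Step 44. [r5c1∈{2}] r5c1 is down to just 2, so r5c1=2.
Step 45. [r7c6∈{6}] nothing but 6 survives at r7c6 ⇒ r7c6=6.
Step 46. [r9c6∈{2}] r9c6's peers cover all but 2 ⇒ r9c6=2.
Step 47. [r4c5∈{5}] nothing but 5 survives at r4c5 ⇒ r4c5=5.

Answer: 6 9 8 5 2 7 4 1 3 / 5 4 3 9 6 1 8 7 2 / 7 1 2 8 4 3 6 5 9 / 1 3 7 2 5 8 9 4 6 / 2 6 9 7 3 4 1 8 5 / 4 8 5 6 1 9 2 3 7 / 8 5 4 3 9 6 7 2 1 / 9 2 1 4 7 5 3 6 8 / 3 7 6 1 8 2 5 9 4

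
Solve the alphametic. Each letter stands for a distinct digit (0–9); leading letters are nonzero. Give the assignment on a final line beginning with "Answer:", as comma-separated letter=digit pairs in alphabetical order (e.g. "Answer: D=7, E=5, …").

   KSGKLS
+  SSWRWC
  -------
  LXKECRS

Step 1. [L] adding two 6-digit numbers gives at most 6+1 digits, and here it does — L is that final carry and must be 1. So L=1.
Step 2. [col 1: S + C ≡ S (mod 10)] column 1: given nothing yet, carry-in 0, and digits 1 already taken and all letters distinct, S+C≡S (mod 10) forces C=0. So C=0.
Step 3. [col 1: S + C ≡ S (mod 10)] column 1 (S + C ≡ S (mod 10), carry-in 0) doesn't pin S yet; pick S=7 and continue, so S=7.
Step 4. [col 2: L + W ≡ R (mod 10)] R=6 is one option consistent with column 2 (L + W ≡ R (mod 10), carry-in 0) — take it, so R=6.
Step 5. [col 2: L + W ≡ R (mod 10)] from column 2 (L=1, R=6, carry-in 0, digits 0,1,6,7 already taken and all letters distinct): W must equal 5 ⇒ W=5.
Step 6. [col 3: K + R ≡ C (mod 10)] column 3: given R=6, C=0, carry-in 0, and digits 0,1,5,6,7 already taken and all letters distinct, K+R≡C (mod 10) forces K=4. So K=4.
Step 7. [col 4: G + W ≡ E (mod 10)] G=3 is one option consistent with column 4 (G + W ≡ E (mod 10), carry-in 1) — take it, so G=3.
Step 8. [col 4: G + W ≡ E (mod 10)] column 4 reads G+W+carry(1)=E with G=3, W=5; with digits 0,1,3,4,5,6,7 already taken and all letters distinct, the only value for E is 9 ⇒ E=9.
Step 9. [col 6: K + S ≡ X (mod 10)] from column 6 (K=4, S=7, carry-in 1, digits 0,1,3,4,5,6,7,9 already taken and all letters distinct): X must equal 2 ⇒ X=2.

Answer: C=0, E=9, G=3, K=4, L=1, R=6, S=7, W=5, X=2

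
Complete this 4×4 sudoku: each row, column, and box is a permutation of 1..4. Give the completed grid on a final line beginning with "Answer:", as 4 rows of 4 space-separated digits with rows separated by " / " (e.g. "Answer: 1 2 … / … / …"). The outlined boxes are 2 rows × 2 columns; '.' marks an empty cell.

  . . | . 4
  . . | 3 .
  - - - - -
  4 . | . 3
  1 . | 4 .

Step 1. [r3c2∈{2}] nothing but 2 survives at r3c2, so r3c2=2.
Step 2. [r1c3∈{1,2}] across col 3, 2 lands solely at r1c3, so r1c3=2.
Step 3. [r1c2∈{1,3}] in row 1, 1 fits only at r1c2. So r1c2=1.
Step 4. [r2c2∈{4}] r2c2 is down to just 4, so r2c2=4.
Step 5. [r2c4∈{1}] r2c4 is down to just 1, so r2c4=1.
Step 6. [r4c2∈{3}] r4c2 is down to just 3. So r4c2=3.
Step 7. [r4c4∈{2}] r4c4 has the single candidate 2 ⇒ r4c4=2.
Step 8. [r1c1∈{3}] only 3 remains possible at r1c1, so r1c1=3.
Step 9. [r2c1∈{2}] only 2 remains possible at r2c1, so r2c1=2.
Step 10. [r3c3∈{1}] r3c3 has the single candidate 1. So r3c3=1.

Answer: 3 1 2 4 / 2 4 3 1 / 4 2 1 3 / 1 3 4 2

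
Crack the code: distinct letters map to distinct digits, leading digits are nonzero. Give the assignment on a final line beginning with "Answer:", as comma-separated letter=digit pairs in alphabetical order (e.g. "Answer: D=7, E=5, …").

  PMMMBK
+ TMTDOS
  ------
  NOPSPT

Step 1. [col 1: K + S ≡ T (mod 10)] T=5 is one option consistent with column 1 (K + S ≡ T (mod 10), carry-in 0) — take it, so T=5.
Step 2. [col 1: K + S ≡ T (mod 10)] column 1 (K + S ≡ T (mod 10), carry-in 0) doesn't pin K yet; pick K=1 and continue. So K=1.
Step 3. [col 1: K + S ≡ T (mod 10)] from column 1 (K=1, T=5, carry-in 0, digits 1,5 already taken and all letters distinct): S must equal 4. So S=4.
Step 4. [col 2: B + O ≡ P (mod 10)] column 2 (B + O ≡ P (mod 10), carry-in 0) doesn't pin O yet; pick O=3 and continue ⇒ O=3.
Step 5. [col 2: B + O ≡ P (mod 10)] no forcing yet in column 2 (carry-in 0); P=2 is free and consistent — try it. So P=2.
Step 6. [col 2: B + O ≡ P (mod 10)] column 2 reads B+O+carry(0)=P with O=3, P=2; with digits 1,2,3,4,5 already taken and all letters distinct, the only value for B is 9, so B=9.
Step 7. [col 3: M + D ≡ S (mod 10)] several values work for M in column 3 (M + D ≡ S (mod 10), carry-in 1); try M=6 ⇒ M=6.
Step 8. [col 3: M + D ≡ S (mod 10)] column 3 reads M+D+carry(1)=S with M=6, S=4; with digits 1,2,3,4,5,6,9 already taken and all letters distinct, the only value for D is 7, so D=7.
Step 9. [col 6: P + T ≡ N (mod 10)] column 6 reads P+T+carry(1)=N with P=2, T=5; with digits 1,2,3,4,5,6,7,9 already taken and all letters distinct, the only value for N is 8. So N=8.

Answer: B=9, D=7, K=1, M=6, N=8, O=3, P=2, S=4, T=5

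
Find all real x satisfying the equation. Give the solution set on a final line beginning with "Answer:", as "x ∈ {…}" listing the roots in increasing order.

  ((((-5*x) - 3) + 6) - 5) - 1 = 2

Step 1. [((((-5*x) - 3) + 6) - 5) - 1 = 2] 1 comes off first (add 1) ⇒ sub: (((-5*x) - 3) + 6) - 5 = 3.
Step 2. [(((-5*x) - 3) + 6) - 5 = 3] -5 is outermost — add 5 both sides ⇒ sub: ((-5*x) - 3) + 6 = 8.
Step 3. [((-5*x) - 3) + 6 = 8] +6 is outermost — subtract 6 both sides. So sub: (-5*x) - 3 = 2.
Step 4. [(-5*x) - 3 = 2] peel the -3: add 3 from each side, so sub: -5*x = 5.
Step 5. [-5*x = 5] -5·(inner) — divide through by -5. So div: x = -1.

Answer: x ∈ {-1}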